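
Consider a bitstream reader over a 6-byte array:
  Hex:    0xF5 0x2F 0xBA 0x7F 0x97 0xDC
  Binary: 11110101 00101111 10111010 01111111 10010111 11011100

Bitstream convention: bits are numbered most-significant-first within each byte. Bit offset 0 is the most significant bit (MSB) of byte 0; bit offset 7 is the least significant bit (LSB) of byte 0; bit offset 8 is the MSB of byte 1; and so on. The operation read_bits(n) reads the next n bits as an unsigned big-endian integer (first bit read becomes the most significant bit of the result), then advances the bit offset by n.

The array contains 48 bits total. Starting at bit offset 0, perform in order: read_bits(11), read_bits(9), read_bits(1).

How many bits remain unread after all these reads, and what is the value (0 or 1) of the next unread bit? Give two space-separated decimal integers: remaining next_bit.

Read 1: bits[0:11] width=11 -> value=1961 (bin 11110101001); offset now 11 = byte 1 bit 3; 37 bits remain
Read 2: bits[11:20] width=9 -> value=251 (bin 011111011); offset now 20 = byte 2 bit 4; 28 bits remain
Read 3: bits[20:21] width=1 -> value=1 (bin 1); offset now 21 = byte 2 bit 5; 27 bits remain

Answer: 27 0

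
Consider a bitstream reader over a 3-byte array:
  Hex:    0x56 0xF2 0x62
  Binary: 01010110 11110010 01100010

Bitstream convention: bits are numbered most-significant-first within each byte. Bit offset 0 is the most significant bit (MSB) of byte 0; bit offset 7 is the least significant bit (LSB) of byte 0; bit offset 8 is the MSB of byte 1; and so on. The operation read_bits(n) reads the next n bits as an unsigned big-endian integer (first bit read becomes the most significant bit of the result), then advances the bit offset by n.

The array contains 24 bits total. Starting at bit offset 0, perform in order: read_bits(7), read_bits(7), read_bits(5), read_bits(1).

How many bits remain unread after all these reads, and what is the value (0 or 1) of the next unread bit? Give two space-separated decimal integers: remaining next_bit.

Answer: 4 0

Derivation:
Read 1: bits[0:7] width=7 -> value=43 (bin 0101011); offset now 7 = byte 0 bit 7; 17 bits remain
Read 2: bits[7:14] width=7 -> value=60 (bin 0111100); offset now 14 = byte 1 bit 6; 10 bits remain
Read 3: bits[14:19] width=5 -> value=19 (bin 10011); offset now 19 = byte 2 bit 3; 5 bits remain
Read 4: bits[19:20] width=1 -> value=0 (bin 0); offset now 20 = byte 2 bit 4; 4 bits remain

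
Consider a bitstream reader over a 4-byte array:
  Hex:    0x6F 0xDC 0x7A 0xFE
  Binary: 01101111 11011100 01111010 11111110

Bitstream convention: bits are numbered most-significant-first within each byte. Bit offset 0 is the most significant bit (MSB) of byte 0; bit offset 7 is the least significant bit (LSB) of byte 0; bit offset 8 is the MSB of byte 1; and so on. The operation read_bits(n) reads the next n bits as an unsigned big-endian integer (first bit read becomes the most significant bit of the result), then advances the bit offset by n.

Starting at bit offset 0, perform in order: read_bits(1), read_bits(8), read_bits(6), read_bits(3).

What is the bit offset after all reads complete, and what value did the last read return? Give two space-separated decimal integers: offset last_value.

Read 1: bits[0:1] width=1 -> value=0 (bin 0); offset now 1 = byte 0 bit 1; 31 bits remain
Read 2: bits[1:9] width=8 -> value=223 (bin 11011111); offset now 9 = byte 1 bit 1; 23 bits remain
Read 3: bits[9:15] width=6 -> value=46 (bin 101110); offset now 15 = byte 1 bit 7; 17 bits remain
Read 4: bits[15:18] width=3 -> value=1 (bin 001); offset now 18 = byte 2 bit 2; 14 bits remain

Answer: 18 1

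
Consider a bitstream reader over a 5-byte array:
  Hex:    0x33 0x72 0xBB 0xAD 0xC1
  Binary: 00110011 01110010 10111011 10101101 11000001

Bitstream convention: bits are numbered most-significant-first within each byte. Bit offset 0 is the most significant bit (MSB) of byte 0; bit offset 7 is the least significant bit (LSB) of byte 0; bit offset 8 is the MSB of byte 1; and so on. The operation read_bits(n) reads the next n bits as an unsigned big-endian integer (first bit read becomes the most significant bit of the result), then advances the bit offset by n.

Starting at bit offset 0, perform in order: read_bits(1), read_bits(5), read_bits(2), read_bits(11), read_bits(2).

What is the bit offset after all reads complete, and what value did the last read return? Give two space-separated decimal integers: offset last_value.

Read 1: bits[0:1] width=1 -> value=0 (bin 0); offset now 1 = byte 0 bit 1; 39 bits remain
Read 2: bits[1:6] width=5 -> value=12 (bin 01100); offset now 6 = byte 0 bit 6; 34 bits remain
Read 3: bits[6:8] width=2 -> value=3 (bin 11); offset now 8 = byte 1 bit 0; 32 bits remain
Read 4: bits[8:19] width=11 -> value=917 (bin 01110010101); offset now 19 = byte 2 bit 3; 21 bits remain
Read 5: bits[19:21] width=2 -> value=3 (bin 11); offset now 21 = byte 2 bit 5; 19 bits remain

Answer: 21 3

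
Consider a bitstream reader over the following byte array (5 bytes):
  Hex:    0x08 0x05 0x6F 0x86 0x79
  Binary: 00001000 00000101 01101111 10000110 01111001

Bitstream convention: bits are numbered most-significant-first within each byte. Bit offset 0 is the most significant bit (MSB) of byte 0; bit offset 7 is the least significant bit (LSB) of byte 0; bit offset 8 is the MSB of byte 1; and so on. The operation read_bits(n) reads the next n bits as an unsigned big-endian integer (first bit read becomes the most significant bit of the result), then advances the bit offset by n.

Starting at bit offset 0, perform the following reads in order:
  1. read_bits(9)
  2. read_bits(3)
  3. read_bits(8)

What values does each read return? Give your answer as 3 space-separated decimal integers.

Answer: 16 0 86

Derivation:
Read 1: bits[0:9] width=9 -> value=16 (bin 000010000); offset now 9 = byte 1 bit 1; 31 bits remain
Read 2: bits[9:12] width=3 -> value=0 (bin 000); offset now 12 = byte 1 bit 4; 28 bits remain
Read 3: bits[12:20] width=8 -> value=86 (bin 01010110); offset now 20 = byte 2 bit 4; 20 bits remain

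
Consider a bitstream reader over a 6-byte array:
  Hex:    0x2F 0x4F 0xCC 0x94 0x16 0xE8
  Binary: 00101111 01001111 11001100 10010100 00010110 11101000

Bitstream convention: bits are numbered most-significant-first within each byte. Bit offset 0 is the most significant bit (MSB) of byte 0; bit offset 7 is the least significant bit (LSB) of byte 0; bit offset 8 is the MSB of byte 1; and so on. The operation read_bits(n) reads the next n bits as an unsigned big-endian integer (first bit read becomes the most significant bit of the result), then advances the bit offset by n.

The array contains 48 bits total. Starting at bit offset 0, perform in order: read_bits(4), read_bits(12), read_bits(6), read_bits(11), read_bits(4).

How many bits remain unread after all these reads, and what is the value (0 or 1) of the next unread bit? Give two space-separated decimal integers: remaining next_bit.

Read 1: bits[0:4] width=4 -> value=2 (bin 0010); offset now 4 = byte 0 bit 4; 44 bits remain
Read 2: bits[4:16] width=12 -> value=3919 (bin 111101001111); offset now 16 = byte 2 bit 0; 32 bits remain
Read 3: bits[16:22] width=6 -> value=51 (bin 110011); offset now 22 = byte 2 bit 6; 26 bits remain
Read 4: bits[22:33] width=11 -> value=296 (bin 00100101000); offset now 33 = byte 4 bit 1; 15 bits remain
Read 5: bits[33:37] width=4 -> value=2 (bin 0010); offset now 37 = byte 4 bit 5; 11 bits remain

Answer: 11 1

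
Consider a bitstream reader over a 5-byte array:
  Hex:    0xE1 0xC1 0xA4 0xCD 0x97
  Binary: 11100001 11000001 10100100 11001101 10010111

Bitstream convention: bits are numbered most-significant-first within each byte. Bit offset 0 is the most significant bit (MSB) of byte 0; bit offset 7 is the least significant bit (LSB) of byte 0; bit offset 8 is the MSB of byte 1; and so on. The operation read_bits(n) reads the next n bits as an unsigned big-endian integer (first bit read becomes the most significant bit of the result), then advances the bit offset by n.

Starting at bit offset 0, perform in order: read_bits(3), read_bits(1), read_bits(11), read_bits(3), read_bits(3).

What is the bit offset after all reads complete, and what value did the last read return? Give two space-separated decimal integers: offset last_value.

Read 1: bits[0:3] width=3 -> value=7 (bin 111); offset now 3 = byte 0 bit 3; 37 bits remain
Read 2: bits[3:4] width=1 -> value=0 (bin 0); offset now 4 = byte 0 bit 4; 36 bits remain
Read 3: bits[4:15] width=11 -> value=224 (bin 00011100000); offset now 15 = byte 1 bit 7; 25 bits remain
Read 4: bits[15:18] width=3 -> value=6 (bin 110); offset now 18 = byte 2 bit 2; 22 bits remain
Read 5: bits[18:21] width=3 -> value=4 (bin 100); offset now 21 = byte 2 bit 5; 19 bits remain

Answer: 21 4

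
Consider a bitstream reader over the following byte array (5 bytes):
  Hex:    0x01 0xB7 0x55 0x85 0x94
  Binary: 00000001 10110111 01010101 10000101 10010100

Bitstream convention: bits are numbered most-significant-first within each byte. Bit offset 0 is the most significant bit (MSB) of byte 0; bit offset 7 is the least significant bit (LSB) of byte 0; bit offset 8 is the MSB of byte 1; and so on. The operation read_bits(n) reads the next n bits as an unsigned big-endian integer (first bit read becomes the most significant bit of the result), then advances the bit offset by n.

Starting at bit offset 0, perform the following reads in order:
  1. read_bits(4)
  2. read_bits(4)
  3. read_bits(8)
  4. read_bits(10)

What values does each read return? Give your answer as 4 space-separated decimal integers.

Answer: 0 1 183 342

Derivation:
Read 1: bits[0:4] width=4 -> value=0 (bin 0000); offset now 4 = byte 0 bit 4; 36 bits remain
Read 2: bits[4:8] width=4 -> value=1 (bin 0001); offset now 8 = byte 1 bit 0; 32 bits remain
Read 3: bits[8:16] width=8 -> value=183 (bin 10110111); offset now 16 = byte 2 bit 0; 24 bits remain
Read 4: bits[16:26] width=10 -> value=342 (bin 0101010110); offset now 26 = byte 3 bit 2; 14 bits remain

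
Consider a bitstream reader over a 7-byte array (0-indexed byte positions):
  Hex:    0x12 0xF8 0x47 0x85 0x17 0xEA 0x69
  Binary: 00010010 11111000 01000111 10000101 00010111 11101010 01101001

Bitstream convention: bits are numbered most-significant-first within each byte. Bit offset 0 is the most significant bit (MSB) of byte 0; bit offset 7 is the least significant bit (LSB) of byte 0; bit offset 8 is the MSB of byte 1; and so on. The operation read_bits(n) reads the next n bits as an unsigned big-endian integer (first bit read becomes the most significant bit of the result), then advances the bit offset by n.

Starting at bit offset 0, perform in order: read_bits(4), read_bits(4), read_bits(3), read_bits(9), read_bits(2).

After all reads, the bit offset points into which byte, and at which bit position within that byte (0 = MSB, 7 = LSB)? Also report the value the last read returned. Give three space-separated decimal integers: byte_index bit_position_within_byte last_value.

Read 1: bits[0:4] width=4 -> value=1 (bin 0001); offset now 4 = byte 0 bit 4; 52 bits remain
Read 2: bits[4:8] width=4 -> value=2 (bin 0010); offset now 8 = byte 1 bit 0; 48 bits remain
Read 3: bits[8:11] width=3 -> value=7 (bin 111); offset now 11 = byte 1 bit 3; 45 bits remain
Read 4: bits[11:20] width=9 -> value=388 (bin 110000100); offset now 20 = byte 2 bit 4; 36 bits remain
Read 5: bits[20:22] width=2 -> value=1 (bin 01); offset now 22 = byte 2 bit 6; 34 bits remain

Answer: 2 6 1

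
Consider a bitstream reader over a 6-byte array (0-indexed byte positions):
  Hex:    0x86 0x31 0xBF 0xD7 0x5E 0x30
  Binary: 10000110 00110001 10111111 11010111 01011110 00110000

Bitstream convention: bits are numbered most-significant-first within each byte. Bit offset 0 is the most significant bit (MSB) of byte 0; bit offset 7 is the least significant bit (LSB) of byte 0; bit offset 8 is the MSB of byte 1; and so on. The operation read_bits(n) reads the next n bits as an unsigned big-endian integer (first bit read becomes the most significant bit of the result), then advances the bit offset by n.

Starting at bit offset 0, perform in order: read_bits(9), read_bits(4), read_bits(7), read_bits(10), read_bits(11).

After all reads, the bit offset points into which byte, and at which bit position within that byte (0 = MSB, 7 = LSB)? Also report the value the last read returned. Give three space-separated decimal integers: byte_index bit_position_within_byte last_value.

Read 1: bits[0:9] width=9 -> value=268 (bin 100001100); offset now 9 = byte 1 bit 1; 39 bits remain
Read 2: bits[9:13] width=4 -> value=6 (bin 0110); offset now 13 = byte 1 bit 5; 35 bits remain
Read 3: bits[13:20] width=7 -> value=27 (bin 0011011); offset now 20 = byte 2 bit 4; 28 bits remain
Read 4: bits[20:30] width=10 -> value=1013 (bin 1111110101); offset now 30 = byte 3 bit 6; 18 bits remain
Read 5: bits[30:41] width=11 -> value=1724 (bin 11010111100); offset now 41 = byte 5 bit 1; 7 bits remain

Answer: 5 1 1724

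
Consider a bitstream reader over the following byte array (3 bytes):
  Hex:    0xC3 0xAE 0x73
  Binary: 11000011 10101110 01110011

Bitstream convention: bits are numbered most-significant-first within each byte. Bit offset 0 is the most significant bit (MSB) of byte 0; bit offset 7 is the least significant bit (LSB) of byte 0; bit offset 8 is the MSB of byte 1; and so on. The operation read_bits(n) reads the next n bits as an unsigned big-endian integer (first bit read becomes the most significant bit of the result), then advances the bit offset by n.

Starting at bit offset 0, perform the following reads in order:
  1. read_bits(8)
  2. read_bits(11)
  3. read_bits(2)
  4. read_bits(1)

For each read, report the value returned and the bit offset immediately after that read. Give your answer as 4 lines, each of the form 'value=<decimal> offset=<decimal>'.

Answer: value=195 offset=8
value=1395 offset=19
value=2 offset=21
value=0 offset=22

Derivation:
Read 1: bits[0:8] width=8 -> value=195 (bin 11000011); offset now 8 = byte 1 bit 0; 16 bits remain
Read 2: bits[8:19] width=11 -> value=1395 (bin 10101110011); offset now 19 = byte 2 bit 3; 5 bits remain
Read 3: bits[19:21] width=2 -> value=2 (bin 10); offset now 21 = byte 2 bit 5; 3 bits remain
Read 4: bits[21:22] width=1 -> value=0 (bin 0); offset now 22 = byte 2 bit 6; 2 bits remain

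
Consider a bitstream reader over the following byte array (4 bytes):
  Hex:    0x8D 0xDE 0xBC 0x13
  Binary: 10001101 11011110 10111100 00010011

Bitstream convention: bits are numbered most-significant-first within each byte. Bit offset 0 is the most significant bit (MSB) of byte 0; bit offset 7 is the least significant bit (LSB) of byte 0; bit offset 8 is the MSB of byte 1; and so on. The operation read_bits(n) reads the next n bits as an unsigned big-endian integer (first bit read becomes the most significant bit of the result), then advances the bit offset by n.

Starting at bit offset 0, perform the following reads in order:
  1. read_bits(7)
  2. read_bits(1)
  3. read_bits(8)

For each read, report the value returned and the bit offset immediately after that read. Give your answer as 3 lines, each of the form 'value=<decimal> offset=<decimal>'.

Answer: value=70 offset=7
value=1 offset=8
value=222 offset=16

Derivation:
Read 1: bits[0:7] width=7 -> value=70 (bin 1000110); offset now 7 = byte 0 bit 7; 25 bits remain
Read 2: bits[7:8] width=1 -> value=1 (bin 1); offset now 8 = byte 1 bit 0; 24 bits remain
Read 3: bits[8:16] width=8 -> value=222 (bin 11011110); offset now 16 = byte 2 bit 0; 16 bits remain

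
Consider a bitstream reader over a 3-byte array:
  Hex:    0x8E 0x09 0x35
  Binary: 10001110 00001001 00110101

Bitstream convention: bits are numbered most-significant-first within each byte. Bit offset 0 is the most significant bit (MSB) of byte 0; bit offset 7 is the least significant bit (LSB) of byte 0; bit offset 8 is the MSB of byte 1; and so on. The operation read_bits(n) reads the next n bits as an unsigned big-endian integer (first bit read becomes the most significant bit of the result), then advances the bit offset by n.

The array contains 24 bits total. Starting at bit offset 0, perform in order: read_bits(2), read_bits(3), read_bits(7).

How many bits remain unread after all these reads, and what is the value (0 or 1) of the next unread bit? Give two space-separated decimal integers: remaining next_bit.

Read 1: bits[0:2] width=2 -> value=2 (bin 10); offset now 2 = byte 0 bit 2; 22 bits remain
Read 2: bits[2:5] width=3 -> value=1 (bin 001); offset now 5 = byte 0 bit 5; 19 bits remain
Read 3: bits[5:12] width=7 -> value=96 (bin 1100000); offset now 12 = byte 1 bit 4; 12 bits remain

Answer: 12 1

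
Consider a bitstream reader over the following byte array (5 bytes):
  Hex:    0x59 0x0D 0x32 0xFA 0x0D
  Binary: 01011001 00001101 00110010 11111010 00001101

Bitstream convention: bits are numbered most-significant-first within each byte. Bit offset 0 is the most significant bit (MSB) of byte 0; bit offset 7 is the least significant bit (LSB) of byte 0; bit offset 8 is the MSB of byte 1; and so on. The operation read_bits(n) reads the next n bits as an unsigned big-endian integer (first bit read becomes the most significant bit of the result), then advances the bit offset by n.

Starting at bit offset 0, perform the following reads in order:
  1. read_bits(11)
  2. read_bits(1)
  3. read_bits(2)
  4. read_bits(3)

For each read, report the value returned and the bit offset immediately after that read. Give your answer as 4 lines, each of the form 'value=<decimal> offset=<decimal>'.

Read 1: bits[0:11] width=11 -> value=712 (bin 01011001000); offset now 11 = byte 1 bit 3; 29 bits remain
Read 2: bits[11:12] width=1 -> value=0 (bin 0); offset now 12 = byte 1 bit 4; 28 bits remain
Read 3: bits[12:14] width=2 -> value=3 (bin 11); offset now 14 = byte 1 bit 6; 26 bits remain
Read 4: bits[14:17] width=3 -> value=2 (bin 010); offset now 17 = byte 2 bit 1; 23 bits remain

Answer: value=712 offset=11
value=0 offset=12
value=3 offset=14
value=2 offset=17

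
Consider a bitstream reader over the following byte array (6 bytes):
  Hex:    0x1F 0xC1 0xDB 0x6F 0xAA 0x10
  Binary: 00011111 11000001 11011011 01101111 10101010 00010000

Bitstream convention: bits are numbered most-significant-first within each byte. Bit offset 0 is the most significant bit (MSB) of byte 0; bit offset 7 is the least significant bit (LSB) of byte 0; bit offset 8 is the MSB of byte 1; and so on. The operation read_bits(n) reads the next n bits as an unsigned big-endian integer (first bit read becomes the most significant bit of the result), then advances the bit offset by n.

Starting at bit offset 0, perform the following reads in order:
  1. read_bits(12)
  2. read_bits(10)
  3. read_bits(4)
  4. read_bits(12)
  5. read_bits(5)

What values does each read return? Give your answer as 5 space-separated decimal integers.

Answer: 508 118 13 3050 16

Derivation:
Read 1: bits[0:12] width=12 -> value=508 (bin 000111111100); offset now 12 = byte 1 bit 4; 36 bits remain
Read 2: bits[12:22] width=10 -> value=118 (bin 0001110110); offset now 22 = byte 2 bit 6; 26 bits remain
Read 3: bits[22:26] width=4 -> value=13 (bin 1101); offset now 26 = byte 3 bit 2; 22 bits remain
Read 4: bits[26:38] width=12 -> value=3050 (bin 101111101010); offset now 38 = byte 4 bit 6; 10 bits remain
Read 5: bits[38:43] width=5 -> value=16 (bin 10000); offset now 43 = byte 5 bit 3; 5 bits remain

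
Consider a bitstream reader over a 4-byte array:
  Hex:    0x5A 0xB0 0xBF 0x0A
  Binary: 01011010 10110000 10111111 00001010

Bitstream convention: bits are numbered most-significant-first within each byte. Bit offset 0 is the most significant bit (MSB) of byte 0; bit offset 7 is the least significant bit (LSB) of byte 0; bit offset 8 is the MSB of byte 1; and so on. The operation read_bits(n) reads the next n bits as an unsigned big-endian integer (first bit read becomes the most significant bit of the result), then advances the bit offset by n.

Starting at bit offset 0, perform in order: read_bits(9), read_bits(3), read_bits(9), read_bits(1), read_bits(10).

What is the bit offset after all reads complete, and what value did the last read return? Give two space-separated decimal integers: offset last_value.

Answer: 32 778

Derivation:
Read 1: bits[0:9] width=9 -> value=181 (bin 010110101); offset now 9 = byte 1 bit 1; 23 bits remain
Read 2: bits[9:12] width=3 -> value=3 (bin 011); offset now 12 = byte 1 bit 4; 20 bits remain
Read 3: bits[12:21] width=9 -> value=23 (bin 000010111); offset now 21 = byte 2 bit 5; 11 bits remain
Read 4: bits[21:22] width=1 -> value=1 (bin 1); offset now 22 = byte 2 bit 6; 10 bits remain
Read 5: bits[22:32] width=10 -> value=778 (bin 1100001010); offset now 32 = byte 4 bit 0; 0 bits remain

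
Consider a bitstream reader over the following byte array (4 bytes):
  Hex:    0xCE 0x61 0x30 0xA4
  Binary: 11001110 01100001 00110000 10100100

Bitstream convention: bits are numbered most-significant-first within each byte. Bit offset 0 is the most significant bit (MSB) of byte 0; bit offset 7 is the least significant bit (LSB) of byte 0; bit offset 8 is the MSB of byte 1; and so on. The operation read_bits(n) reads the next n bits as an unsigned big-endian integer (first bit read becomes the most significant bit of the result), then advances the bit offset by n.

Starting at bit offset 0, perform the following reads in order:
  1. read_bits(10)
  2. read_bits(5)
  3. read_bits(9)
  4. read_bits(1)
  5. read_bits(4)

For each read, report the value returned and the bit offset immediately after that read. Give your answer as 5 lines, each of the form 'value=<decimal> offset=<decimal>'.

Answer: value=825 offset=10
value=16 offset=15
value=304 offset=24
value=1 offset=25
value=4 offset=29

Derivation:
Read 1: bits[0:10] width=10 -> value=825 (bin 1100111001); offset now 10 = byte 1 bit 2; 22 bits remain
Read 2: bits[10:15] width=5 -> value=16 (bin 10000); offset now 15 = byte 1 bit 7; 17 bits remain
Read 3: bits[15:24] width=9 -> value=304 (bin 100110000); offset now 24 = byte 3 bit 0; 8 bits remain
Read 4: bits[24:25] width=1 -> value=1 (bin 1); offset now 25 = byte 3 bit 1; 7 bits remain
Read 5: bits[25:29] width=4 -> value=4 (bin 0100); offset now 29 = byte 3 bit 5; 3 bits remain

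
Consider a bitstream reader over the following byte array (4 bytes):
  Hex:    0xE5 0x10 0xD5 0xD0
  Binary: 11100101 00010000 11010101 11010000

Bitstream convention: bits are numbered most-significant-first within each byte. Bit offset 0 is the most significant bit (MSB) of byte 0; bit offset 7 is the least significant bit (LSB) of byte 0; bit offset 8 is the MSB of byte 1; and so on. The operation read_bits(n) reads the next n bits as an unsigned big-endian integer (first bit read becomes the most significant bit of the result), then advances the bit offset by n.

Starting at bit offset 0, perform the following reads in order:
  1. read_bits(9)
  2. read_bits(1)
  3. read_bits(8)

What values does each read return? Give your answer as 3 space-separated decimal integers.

Read 1: bits[0:9] width=9 -> value=458 (bin 111001010); offset now 9 = byte 1 bit 1; 23 bits remain
Read 2: bits[9:10] width=1 -> value=0 (bin 0); offset now 10 = byte 1 bit 2; 22 bits remain
Read 3: bits[10:18] width=8 -> value=67 (bin 01000011); offset now 18 = byte 2 bit 2; 14 bits remain

Answer: 458 0 67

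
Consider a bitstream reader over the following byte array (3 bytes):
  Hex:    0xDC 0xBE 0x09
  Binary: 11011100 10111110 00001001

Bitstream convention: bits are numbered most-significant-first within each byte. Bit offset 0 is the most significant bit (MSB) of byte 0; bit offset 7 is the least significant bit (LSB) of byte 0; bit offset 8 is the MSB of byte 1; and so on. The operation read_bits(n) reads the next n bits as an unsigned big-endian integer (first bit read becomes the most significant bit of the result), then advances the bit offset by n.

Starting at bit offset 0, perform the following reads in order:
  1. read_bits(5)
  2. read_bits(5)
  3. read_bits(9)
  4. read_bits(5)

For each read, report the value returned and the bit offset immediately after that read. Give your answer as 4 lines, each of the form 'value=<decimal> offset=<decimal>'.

Read 1: bits[0:5] width=5 -> value=27 (bin 11011); offset now 5 = byte 0 bit 5; 19 bits remain
Read 2: bits[5:10] width=5 -> value=18 (bin 10010); offset now 10 = byte 1 bit 2; 14 bits remain
Read 3: bits[10:19] width=9 -> value=496 (bin 111110000); offset now 19 = byte 2 bit 3; 5 bits remain
Read 4: bits[19:24] width=5 -> value=9 (bin 01001); offset now 24 = byte 3 bit 0; 0 bits remain

Answer: value=27 offset=5
value=18 offset=10
value=496 offset=19
value=9 offset=24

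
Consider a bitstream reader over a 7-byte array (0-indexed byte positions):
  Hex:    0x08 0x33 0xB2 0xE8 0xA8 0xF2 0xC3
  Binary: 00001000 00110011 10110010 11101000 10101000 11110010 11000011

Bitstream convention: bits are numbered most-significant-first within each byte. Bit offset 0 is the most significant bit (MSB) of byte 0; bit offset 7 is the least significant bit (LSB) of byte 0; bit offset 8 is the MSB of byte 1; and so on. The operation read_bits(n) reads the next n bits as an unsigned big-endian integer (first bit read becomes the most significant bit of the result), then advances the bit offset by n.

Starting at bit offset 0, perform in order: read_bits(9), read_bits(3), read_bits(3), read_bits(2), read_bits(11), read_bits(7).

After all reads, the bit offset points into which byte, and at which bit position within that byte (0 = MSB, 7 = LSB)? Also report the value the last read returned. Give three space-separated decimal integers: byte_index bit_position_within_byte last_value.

Answer: 4 3 69

Derivation:
Read 1: bits[0:9] width=9 -> value=16 (bin 000010000); offset now 9 = byte 1 bit 1; 47 bits remain
Read 2: bits[9:12] width=3 -> value=3 (bin 011); offset now 12 = byte 1 bit 4; 44 bits remain
Read 3: bits[12:15] width=3 -> value=1 (bin 001); offset now 15 = byte 1 bit 7; 41 bits remain
Read 4: bits[15:17] width=2 -> value=3 (bin 11); offset now 17 = byte 2 bit 1; 39 bits remain
Read 5: bits[17:28] width=11 -> value=814 (bin 01100101110); offset now 28 = byte 3 bit 4; 28 bits remain
Read 6: bits[28:35] width=7 -> value=69 (bin 1000101); offset now 35 = byte 4 bit 3; 21 bits remain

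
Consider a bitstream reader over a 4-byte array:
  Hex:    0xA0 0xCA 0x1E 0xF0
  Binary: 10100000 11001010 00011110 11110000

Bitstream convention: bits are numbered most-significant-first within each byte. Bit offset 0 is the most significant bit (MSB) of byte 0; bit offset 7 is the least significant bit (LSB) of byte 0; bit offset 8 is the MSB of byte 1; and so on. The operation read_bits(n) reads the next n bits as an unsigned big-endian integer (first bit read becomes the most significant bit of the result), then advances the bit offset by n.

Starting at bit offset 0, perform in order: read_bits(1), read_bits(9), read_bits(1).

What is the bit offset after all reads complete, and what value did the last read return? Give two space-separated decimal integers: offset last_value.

Read 1: bits[0:1] width=1 -> value=1 (bin 1); offset now 1 = byte 0 bit 1; 31 bits remain
Read 2: bits[1:10] width=9 -> value=131 (bin 010000011); offset now 10 = byte 1 bit 2; 22 bits remain
Read 3: bits[10:11] width=1 -> value=0 (bin 0); offset now 11 = byte 1 bit 3; 21 bits remain

Answer: 11 0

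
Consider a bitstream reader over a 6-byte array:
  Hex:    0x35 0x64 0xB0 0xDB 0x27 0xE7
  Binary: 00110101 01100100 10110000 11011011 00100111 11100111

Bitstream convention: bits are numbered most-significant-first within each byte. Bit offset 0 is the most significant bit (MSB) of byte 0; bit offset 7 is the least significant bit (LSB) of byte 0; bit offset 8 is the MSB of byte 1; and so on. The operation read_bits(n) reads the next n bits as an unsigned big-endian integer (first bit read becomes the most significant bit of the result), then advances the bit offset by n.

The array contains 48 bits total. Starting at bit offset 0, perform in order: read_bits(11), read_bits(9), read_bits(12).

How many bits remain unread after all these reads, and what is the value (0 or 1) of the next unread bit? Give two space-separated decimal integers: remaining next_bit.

Read 1: bits[0:11] width=11 -> value=427 (bin 00110101011); offset now 11 = byte 1 bit 3; 37 bits remain
Read 2: bits[11:20] width=9 -> value=75 (bin 001001011); offset now 20 = byte 2 bit 4; 28 bits remain
Read 3: bits[20:32] width=12 -> value=219 (bin 000011011011); offset now 32 = byte 4 bit 0; 16 bits remain

Answer: 16 0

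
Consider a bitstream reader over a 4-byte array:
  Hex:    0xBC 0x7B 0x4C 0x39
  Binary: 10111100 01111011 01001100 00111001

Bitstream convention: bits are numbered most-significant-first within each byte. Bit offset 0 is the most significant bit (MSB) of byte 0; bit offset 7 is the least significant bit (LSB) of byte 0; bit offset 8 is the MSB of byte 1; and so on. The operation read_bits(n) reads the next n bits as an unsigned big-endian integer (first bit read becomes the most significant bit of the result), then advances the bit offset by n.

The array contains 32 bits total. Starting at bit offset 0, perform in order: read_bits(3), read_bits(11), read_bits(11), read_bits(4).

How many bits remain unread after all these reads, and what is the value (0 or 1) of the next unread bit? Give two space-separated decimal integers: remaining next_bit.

Answer: 3 0

Derivation:
Read 1: bits[0:3] width=3 -> value=5 (bin 101); offset now 3 = byte 0 bit 3; 29 bits remain
Read 2: bits[3:14] width=11 -> value=1822 (bin 11100011110); offset now 14 = byte 1 bit 6; 18 bits remain
Read 3: bits[14:25] width=11 -> value=1688 (bin 11010011000); offset now 25 = byte 3 bit 1; 7 bits remain
Read 4: bits[25:29] width=4 -> value=7 (bin 0111); offset now 29 = byte 3 bit 5; 3 bits remain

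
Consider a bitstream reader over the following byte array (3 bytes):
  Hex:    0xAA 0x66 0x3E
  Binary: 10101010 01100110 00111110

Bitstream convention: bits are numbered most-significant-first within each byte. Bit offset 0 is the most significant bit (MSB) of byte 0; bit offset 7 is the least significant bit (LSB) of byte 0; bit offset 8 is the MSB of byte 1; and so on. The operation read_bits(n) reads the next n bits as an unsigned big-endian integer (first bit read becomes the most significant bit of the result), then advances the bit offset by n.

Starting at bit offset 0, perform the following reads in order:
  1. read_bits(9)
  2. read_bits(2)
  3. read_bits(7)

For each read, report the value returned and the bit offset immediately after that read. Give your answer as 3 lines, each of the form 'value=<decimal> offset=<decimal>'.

Answer: value=340 offset=9
value=3 offset=11
value=24 offset=18

Derivation:
Read 1: bits[0:9] width=9 -> value=340 (bin 101010100); offset now 9 = byte 1 bit 1; 15 bits remain
Read 2: bits[9:11] width=2 -> value=3 (bin 11); offset now 11 = byte 1 bit 3; 13 bits remain
Read 3: bits[11:18] width=7 -> value=24 (bin 0011000); offset now 18 = byte 2 bit 2; 6 bits remain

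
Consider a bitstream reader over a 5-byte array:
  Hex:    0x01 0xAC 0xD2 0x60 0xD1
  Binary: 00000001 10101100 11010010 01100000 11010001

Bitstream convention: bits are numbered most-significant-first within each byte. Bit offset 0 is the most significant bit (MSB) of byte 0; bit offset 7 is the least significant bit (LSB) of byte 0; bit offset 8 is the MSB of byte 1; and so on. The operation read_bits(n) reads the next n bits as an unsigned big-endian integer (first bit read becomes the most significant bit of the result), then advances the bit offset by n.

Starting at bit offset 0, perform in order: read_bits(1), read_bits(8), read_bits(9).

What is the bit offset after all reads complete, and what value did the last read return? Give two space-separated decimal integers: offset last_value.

Read 1: bits[0:1] width=1 -> value=0 (bin 0); offset now 1 = byte 0 bit 1; 39 bits remain
Read 2: bits[1:9] width=8 -> value=3 (bin 00000011); offset now 9 = byte 1 bit 1; 31 bits remain
Read 3: bits[9:18] width=9 -> value=179 (bin 010110011); offset now 18 = byte 2 bit 2; 22 bits remain

Answer: 18 179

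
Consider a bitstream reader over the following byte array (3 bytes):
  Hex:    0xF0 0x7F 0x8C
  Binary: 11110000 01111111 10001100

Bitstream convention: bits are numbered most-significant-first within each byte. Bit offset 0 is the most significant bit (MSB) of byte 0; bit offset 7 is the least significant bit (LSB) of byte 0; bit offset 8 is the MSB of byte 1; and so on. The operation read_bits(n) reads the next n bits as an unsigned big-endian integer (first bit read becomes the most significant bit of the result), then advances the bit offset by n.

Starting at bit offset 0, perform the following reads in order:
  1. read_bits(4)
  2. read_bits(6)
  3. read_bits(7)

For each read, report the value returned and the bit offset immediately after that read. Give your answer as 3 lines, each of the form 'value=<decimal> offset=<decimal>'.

Answer: value=15 offset=4
value=1 offset=10
value=127 offset=17

Derivation:
Read 1: bits[0:4] width=4 -> value=15 (bin 1111); offset now 4 = byte 0 bit 4; 20 bits remain
Read 2: bits[4:10] width=6 -> value=1 (bin 000001); offset now 10 = byte 1 bit 2; 14 bits remain
Read 3: bits[10:17] width=7 -> value=127 (bin 1111111); offset now 17 = byte 2 bit 1; 7 bits remain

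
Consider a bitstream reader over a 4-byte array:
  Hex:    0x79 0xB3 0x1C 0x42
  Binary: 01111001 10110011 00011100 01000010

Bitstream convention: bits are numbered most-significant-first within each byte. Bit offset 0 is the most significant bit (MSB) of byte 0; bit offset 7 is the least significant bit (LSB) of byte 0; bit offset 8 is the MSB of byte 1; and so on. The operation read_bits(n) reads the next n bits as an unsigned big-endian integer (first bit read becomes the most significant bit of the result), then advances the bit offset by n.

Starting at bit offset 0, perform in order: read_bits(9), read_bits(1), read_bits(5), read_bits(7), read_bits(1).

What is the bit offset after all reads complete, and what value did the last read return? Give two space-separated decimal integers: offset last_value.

Answer: 23 0

Derivation:
Read 1: bits[0:9] width=9 -> value=243 (bin 011110011); offset now 9 = byte 1 bit 1; 23 bits remain
Read 2: bits[9:10] width=1 -> value=0 (bin 0); offset now 10 = byte 1 bit 2; 22 bits remain
Read 3: bits[10:15] width=5 -> value=25 (bin 11001); offset now 15 = byte 1 bit 7; 17 bits remain
Read 4: bits[15:22] width=7 -> value=71 (bin 1000111); offset now 22 = byte 2 bit 6; 10 bits remain
Read 5: bits[22:23] width=1 -> value=0 (bin 0); offset now 23 = byte 2 bit 7; 9 bits remain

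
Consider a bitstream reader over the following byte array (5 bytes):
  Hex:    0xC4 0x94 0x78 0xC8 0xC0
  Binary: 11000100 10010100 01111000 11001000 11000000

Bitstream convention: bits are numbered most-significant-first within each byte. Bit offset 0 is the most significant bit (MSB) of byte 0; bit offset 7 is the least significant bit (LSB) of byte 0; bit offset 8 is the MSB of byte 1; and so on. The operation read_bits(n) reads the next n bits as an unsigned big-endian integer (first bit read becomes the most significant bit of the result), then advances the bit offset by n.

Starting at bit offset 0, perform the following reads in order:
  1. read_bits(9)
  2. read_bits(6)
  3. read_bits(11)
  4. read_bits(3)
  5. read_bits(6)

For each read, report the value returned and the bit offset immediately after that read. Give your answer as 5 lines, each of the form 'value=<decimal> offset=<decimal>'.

Read 1: bits[0:9] width=9 -> value=393 (bin 110001001); offset now 9 = byte 1 bit 1; 31 bits remain
Read 2: bits[9:15] width=6 -> value=10 (bin 001010); offset now 15 = byte 1 bit 7; 25 bits remain
Read 3: bits[15:26] width=11 -> value=483 (bin 00111100011); offset now 26 = byte 3 bit 2; 14 bits remain
Read 4: bits[26:29] width=3 -> value=1 (bin 001); offset now 29 = byte 3 bit 5; 11 bits remain
Read 5: bits[29:35] width=6 -> value=6 (bin 000110); offset now 35 = byte 4 bit 3; 5 bits remain

Answer: value=393 offset=9
value=10 offset=15
value=483 offset=26
value=1 offset=29
value=6 offset=35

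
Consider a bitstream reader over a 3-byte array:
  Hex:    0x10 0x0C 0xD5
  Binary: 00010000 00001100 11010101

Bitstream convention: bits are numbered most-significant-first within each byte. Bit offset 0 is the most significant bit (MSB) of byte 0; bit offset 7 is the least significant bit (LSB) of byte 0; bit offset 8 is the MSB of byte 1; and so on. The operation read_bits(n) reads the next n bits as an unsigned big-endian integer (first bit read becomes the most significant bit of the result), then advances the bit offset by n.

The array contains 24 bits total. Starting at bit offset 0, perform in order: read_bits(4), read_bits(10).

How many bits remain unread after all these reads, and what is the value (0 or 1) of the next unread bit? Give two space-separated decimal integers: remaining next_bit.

Answer: 10 0

Derivation:
Read 1: bits[0:4] width=4 -> value=1 (bin 0001); offset now 4 = byte 0 bit 4; 20 bits remain
Read 2: bits[4:14] width=10 -> value=3 (bin 0000000011); offset now 14 = byte 1 bit 6; 10 bits remain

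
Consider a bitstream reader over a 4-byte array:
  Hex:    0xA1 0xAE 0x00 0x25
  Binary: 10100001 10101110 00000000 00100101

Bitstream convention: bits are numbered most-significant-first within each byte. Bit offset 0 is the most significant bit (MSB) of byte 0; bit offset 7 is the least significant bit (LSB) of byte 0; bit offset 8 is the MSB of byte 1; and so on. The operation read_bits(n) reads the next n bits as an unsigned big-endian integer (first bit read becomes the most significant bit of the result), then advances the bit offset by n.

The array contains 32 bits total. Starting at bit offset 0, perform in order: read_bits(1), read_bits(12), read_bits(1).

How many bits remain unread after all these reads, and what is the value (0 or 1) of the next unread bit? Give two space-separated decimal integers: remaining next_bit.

Answer: 18 1

Derivation:
Read 1: bits[0:1] width=1 -> value=1 (bin 1); offset now 1 = byte 0 bit 1; 31 bits remain
Read 2: bits[1:13] width=12 -> value=1077 (bin 010000110101); offset now 13 = byte 1 bit 5; 19 bits remain
Read 3: bits[13:14] width=1 -> value=1 (bin 1); offset now 14 = byte 1 bit 6; 18 bits remain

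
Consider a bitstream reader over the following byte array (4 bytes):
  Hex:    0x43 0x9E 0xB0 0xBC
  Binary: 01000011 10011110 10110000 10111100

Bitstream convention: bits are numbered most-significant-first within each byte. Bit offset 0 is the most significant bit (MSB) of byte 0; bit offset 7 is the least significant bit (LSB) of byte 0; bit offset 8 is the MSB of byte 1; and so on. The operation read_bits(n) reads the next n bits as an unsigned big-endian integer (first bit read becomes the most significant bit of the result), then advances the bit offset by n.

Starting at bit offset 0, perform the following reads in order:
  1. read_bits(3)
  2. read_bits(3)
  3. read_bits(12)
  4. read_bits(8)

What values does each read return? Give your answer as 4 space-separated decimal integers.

Read 1: bits[0:3] width=3 -> value=2 (bin 010); offset now 3 = byte 0 bit 3; 29 bits remain
Read 2: bits[3:6] width=3 -> value=0 (bin 000); offset now 6 = byte 0 bit 6; 26 bits remain
Read 3: bits[6:18] width=12 -> value=3706 (bin 111001111010); offset now 18 = byte 2 bit 2; 14 bits remain
Read 4: bits[18:26] width=8 -> value=194 (bin 11000010); offset now 26 = byte 3 bit 2; 6 bits remain

Answer: 2 0 3706 194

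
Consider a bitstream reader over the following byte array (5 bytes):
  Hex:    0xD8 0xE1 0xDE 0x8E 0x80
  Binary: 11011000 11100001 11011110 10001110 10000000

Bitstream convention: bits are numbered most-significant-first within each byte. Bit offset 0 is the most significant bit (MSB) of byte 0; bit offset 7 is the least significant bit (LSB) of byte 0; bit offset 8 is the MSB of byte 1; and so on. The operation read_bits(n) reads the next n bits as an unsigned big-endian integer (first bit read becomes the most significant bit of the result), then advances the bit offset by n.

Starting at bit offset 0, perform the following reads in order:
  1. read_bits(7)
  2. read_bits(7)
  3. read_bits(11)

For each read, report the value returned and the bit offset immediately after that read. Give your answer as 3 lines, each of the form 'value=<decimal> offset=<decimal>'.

Answer: value=108 offset=7
value=56 offset=14
value=957 offset=25

Derivation:
Read 1: bits[0:7] width=7 -> value=108 (bin 1101100); offset now 7 = byte 0 bit 7; 33 bits remain
Read 2: bits[7:14] width=7 -> value=56 (bin 0111000); offset now 14 = byte 1 bit 6; 26 bits remain
Read 3: bits[14:25] width=11 -> value=957 (bin 01110111101); offset now 25 = byte 3 bit 1; 15 bits remain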